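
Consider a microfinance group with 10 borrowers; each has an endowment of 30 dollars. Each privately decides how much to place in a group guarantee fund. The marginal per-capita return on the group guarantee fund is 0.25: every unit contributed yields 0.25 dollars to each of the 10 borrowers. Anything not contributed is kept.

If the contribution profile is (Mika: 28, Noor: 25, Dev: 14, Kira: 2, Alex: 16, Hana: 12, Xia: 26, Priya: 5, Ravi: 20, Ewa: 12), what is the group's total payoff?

540.00 dollars

Total contributed: 28 + 25 + 14 + 2 + 16 + 12 + 26 + 5 + 20 + 12 = 160; total kept: 10 × 30 − 160 = 140.
The group guarantee fund pays out 0.25 × 10 × 160 = 400.00 in aggregate.
Group total = 140 + 400.00 = 540.00.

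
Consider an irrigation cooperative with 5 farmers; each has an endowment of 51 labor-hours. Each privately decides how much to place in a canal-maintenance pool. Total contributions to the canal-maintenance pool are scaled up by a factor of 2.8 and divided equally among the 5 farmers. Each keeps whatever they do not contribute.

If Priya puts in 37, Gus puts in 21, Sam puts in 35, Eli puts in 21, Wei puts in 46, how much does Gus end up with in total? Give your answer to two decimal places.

119.60 labor-hours

Total contributed: 37 + 21 + 35 + 21 + 46 = 160.
Each receives 2.8 × 160 / 5 = 89.60 from the canal-maintenance pool.
Gus keeps 51 − 21 = 30, so Gus's payoff is 30 + 89.60 = 119.60.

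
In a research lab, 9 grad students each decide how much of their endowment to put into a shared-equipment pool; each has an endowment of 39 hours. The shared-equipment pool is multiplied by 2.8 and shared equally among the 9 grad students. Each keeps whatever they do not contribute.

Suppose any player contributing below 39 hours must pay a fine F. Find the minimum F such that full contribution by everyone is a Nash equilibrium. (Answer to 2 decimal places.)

26.87 hours

Given the others contribute fully, the best deviation is to contribute 0 (any partial contribution still incurs the fine and gives up units whose private return 0.3111 is below 1).
Deviating from 39 to 0 saves 39 hours but forfeits the deviator's share of the drop in the shared-equipment pool: 2.8/9 × 39 = 12.13.
So the deviation gain is 39 − 12.13 = 26.87, and the fine must be at least 26.87 hours to wipe it out.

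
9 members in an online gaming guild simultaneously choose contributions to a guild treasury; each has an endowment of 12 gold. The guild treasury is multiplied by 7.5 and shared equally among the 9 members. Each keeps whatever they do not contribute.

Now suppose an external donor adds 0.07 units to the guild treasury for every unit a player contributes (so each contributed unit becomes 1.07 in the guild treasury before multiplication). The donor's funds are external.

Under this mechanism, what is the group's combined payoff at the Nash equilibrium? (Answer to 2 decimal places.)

108.00 gold

The effective private return is 7.5 × 1.07 / 9 = 0.8917, which is still under 1, so the mechanism doesn't change anyone's dominant strategy: zero contribution.
Everyone keeps their endowment and the group total is 9 × 12 = 108.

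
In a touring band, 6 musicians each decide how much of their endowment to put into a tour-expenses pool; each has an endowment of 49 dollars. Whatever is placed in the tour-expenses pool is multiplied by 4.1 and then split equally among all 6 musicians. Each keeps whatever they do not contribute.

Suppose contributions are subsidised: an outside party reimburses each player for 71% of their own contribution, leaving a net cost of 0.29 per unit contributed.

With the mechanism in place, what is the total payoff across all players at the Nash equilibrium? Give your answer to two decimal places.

With the mechanism, a contributed unit returns (4.1/6) / 0.29 = 2.3563 per unit of net cost to the contributor — now above 1 — so contributing fully is weakly dominant for every player.
At the Nash equilibrium everyone contributes 49. Group total payoff = 6 × (49 × 0.71 + 4.1 × 49) = 1414.14.

1414.14 dollars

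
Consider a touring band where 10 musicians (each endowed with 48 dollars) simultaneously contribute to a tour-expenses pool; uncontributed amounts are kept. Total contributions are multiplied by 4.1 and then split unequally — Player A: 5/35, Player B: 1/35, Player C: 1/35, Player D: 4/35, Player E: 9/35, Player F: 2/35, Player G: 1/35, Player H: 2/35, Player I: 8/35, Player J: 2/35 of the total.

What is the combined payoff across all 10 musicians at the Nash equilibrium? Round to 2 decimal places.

628.80 dollars

A player with share s gets back 4.1·s per unit contributed, so full contribution is dominant for anyone with s > 1/4.1 = 0.2439 and zero contribution is dominant for anyone below.
The only share above 0.2439 is Player E's 9/35, contributing 48; the remaining 9 contribute 0. Total contributed: 48.
The tour-expenses pool pays out 4.1 × 48 = 196.80 in total (split across the unequal shares, but the aggregate is all that matters for the group sum).
The 9 free-riders keep 48 each, adding 432. Group total = 432 + 196.80 = 628.80.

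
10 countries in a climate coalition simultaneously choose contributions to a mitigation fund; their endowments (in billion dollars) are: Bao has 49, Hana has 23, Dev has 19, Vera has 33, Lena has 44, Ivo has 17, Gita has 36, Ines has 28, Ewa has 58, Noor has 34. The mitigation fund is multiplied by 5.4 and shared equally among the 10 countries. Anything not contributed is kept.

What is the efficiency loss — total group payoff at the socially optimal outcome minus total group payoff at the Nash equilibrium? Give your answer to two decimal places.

The private return per contributed unit is 5.4/10 = 0.5400 < 1 for every player regardless of endowment, so the Nash equilibrium is zero contribution and the group total is Σ E_j = 49 + 23 + 19 + 33 + 44 + 17 + 36 + 28 + 58 + 34 = 341.
Each contributed unit returns 5.400 to the group, so the social optimum is full contribution by everyone: group total = 5.400 × 341 = 1841.40.
Efficiency loss = (5.400 − 1) × 341 = 1500.40.

1500.40 billion dollars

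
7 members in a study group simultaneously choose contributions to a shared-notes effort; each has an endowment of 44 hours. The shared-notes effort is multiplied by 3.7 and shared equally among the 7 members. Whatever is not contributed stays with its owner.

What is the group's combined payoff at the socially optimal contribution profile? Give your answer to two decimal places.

Each contributed unit returns 3.700 to the group as a whole (0.5286 to each of 7 players), which exceeds 1, so the social optimum is full contribution: group total = 3.700 × 308 = 1139.60.

1139.60 hours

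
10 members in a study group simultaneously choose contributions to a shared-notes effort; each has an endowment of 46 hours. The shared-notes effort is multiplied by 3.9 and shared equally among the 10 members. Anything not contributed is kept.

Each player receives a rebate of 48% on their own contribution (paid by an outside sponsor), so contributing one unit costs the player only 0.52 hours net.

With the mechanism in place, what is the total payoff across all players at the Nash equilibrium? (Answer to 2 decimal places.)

460.00 hours

With the mechanism, a contributed unit returns (3.9/10) / 0.52 = 0.7500 per unit of net cost — still below 1 — so contributing 0 remains dominant for every player.
Everyone keeps their endowment and the group total is 10 × 46 = 460.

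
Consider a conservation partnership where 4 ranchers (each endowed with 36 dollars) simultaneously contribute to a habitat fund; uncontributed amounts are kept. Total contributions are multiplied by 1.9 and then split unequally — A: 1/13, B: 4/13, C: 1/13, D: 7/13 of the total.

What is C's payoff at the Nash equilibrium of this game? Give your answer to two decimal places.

41.26 dollars

Each unit j contributes comes back to j as 1.9 × (j's share), so j prefers to contribute only if that share exceeds 1/1.9 = 0.5263; otherwise keeping the unit dominates.
D alone (share 7/13) is above the threshold, contributing 36; the remaining 3 contribute 0. Total contributed: 36.
C keeps 36 and receives 1.9 × 36 × 1/13 = 5.26 from the habitat fund, for a payoff of 41.26.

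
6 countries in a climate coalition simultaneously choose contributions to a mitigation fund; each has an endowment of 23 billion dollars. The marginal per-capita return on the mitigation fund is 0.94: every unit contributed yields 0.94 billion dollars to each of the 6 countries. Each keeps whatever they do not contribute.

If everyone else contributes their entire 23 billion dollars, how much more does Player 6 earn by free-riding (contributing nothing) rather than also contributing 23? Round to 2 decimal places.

Switching from a contribution of 23 to 0 lets Player 6 keep an extra 23 billion dollars, but lowers the mitigation fund by 23, which costs Player 6 their own share of that drop: 0.94 × 23 = 21.62.
Net gain = 23 − 21.62 = 1.38. The private return per contributed unit (0.94) is below 1, so free-riding is indeed the best response regardless of what the others do.

1.38 billion dollars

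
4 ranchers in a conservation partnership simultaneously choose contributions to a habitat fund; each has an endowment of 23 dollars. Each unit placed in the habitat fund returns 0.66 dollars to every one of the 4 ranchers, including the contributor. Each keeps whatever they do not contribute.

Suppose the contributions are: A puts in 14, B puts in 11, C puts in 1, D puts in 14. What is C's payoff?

48.40 dollars

Total contributed: 14 + 11 + 1 + 14 = 40.
Each receives 0.66 × 40 = 26.40 from the habitat fund.
C keeps 23 − 1 = 22, so C's payoff is 22 + 26.40 = 48.40.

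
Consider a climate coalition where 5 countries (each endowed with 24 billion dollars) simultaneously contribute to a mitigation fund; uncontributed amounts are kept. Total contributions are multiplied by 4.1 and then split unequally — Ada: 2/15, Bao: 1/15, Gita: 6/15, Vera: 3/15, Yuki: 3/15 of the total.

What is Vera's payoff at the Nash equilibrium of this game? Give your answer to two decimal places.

43.68 billion dollars

A player with share s gets back 4.1·s per unit contributed, so full contribution is dominant for anyone with s > 1/4.1 = 0.2439 and zero contribution is dominant for anyone below.
Gita alone (share 6/15) is above the threshold, contributing 24; the remaining 4 contribute 0. Total contributed: 24.
Vera keeps 24 and receives 4.1 × 24 × 3/15 = 19.68 from the mitigation fund, for a payoff of 43.68.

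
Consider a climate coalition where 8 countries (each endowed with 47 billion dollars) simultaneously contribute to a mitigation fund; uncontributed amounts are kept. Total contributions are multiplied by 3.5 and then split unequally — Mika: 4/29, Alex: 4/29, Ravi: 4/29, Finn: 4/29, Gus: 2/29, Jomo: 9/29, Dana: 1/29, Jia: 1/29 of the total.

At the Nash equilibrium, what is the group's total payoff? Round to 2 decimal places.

For player j, contributing a unit is worthwhile iff 3.5 × (j's share) ≥ 1, i.e. iff j's share is at least 0.2857.
The only share above 0.2857 is Jomo's 9/29, contributing 47; the remaining 7 contribute 0. Total contributed: 47.
The mitigation fund pays out 3.5 × 47 = 164.50 in total (split across the unequal shares, but the aggregate is all that matters for the group sum).
The 7 free-riders keep 47 each, adding 329. Group total = 329 + 164.50 = 493.50.

493.50 billion dollars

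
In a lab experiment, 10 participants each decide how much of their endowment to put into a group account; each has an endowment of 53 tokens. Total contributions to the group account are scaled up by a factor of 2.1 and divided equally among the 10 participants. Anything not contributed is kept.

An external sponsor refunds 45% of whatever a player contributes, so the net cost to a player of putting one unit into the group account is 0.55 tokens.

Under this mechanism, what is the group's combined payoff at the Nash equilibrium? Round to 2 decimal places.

Even with the mechanism, each unit contributed returns only (2.1/10) / 0.55 = 0.3818 per unit of net cost, so contributing nothing is still dominant.
Everyone keeps their endowment and the group total is 10 × 53 = 530.

530.00 tokens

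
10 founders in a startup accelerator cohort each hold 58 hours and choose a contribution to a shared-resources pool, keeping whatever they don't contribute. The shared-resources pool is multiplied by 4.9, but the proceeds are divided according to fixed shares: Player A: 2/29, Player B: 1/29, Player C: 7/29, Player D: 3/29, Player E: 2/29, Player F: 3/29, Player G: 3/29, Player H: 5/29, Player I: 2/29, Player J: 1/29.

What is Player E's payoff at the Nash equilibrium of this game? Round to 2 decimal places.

77.60 hours

Player j's private return per contributed unit is 4.9 × (j's share). Contributing is weakly dominant for j when that share is at least 1/4.9 = 0.2041, and contributing 0 is dominant otherwise.
Only Player C (7/29) clears that bar, contributing 58; the remaining 9 contribute 0. Total contributed: 58.
Player E keeps 58 and receives 4.9 × 58 × 2/29 = 19.60 from the shared-resources pool, for a payoff of 77.60.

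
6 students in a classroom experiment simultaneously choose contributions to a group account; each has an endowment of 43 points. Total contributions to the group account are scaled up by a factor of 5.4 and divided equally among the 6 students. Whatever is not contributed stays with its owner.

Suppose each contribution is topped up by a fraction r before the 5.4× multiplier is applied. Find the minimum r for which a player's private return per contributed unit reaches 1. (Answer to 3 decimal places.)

0.111

With matching at rate r, one contributed unit becomes (1 + r) in the group account and returns 5.4 × (1 + r) / 6 to the contributor.
Setting this equal to 1: 1 + r = 6/5.4 = 1.1111.
So the minimum matching rate is r = 1.1111 − 1 = 0.111.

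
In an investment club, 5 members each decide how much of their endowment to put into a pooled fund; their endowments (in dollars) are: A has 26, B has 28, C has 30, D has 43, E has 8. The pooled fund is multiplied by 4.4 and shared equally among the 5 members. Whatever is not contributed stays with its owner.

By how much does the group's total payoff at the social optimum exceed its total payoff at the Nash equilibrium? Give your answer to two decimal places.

459.00 dollars

The private return per contributed unit is 4.4/5 = 0.8800 < 1 for every player regardless of endowment, so the Nash equilibrium is zero contribution and the group total is Σ E_j = 26 + 28 + 30 + 43 + 8 = 135.
Each contributed unit returns 4.400 to the group, so the social optimum is full contribution by everyone: group total = 4.400 × 135 = 594.00.
Efficiency loss = (4.400 − 1) × 135 = 459.00.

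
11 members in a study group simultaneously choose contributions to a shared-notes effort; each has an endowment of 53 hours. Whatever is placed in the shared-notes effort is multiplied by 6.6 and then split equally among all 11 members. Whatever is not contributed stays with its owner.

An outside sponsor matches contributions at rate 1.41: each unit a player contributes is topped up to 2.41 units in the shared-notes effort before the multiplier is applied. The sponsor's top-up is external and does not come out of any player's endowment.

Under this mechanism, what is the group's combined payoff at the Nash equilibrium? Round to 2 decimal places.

With the mechanism, a contributed unit returns 6.6 × 2.41 / 11 = 1.4460 per unit of net cost to the contributor — now above 1 — so contributing fully is weakly dominant for every player.
At the Nash equilibrium everyone contributes 53. Group total payoff = 6.6 × 2.41 × 583 = 9273.20.

9273.20 hours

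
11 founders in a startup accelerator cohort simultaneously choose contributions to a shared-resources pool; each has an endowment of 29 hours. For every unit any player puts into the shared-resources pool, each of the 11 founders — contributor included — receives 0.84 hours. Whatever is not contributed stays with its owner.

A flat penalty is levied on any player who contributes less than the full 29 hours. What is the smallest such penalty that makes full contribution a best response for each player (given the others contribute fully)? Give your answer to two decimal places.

4.64 hours

Given the others contribute fully, the best deviation is to contribute 0 (any partial contribution still incurs the fine and gives up units whose private return 0.84 is below 1).
Deviating from 29 to 0 saves 29 hours but forfeits the deviator's share of the drop in the shared-resources pool: 0.84 × 29 = 24.36.
So the deviation gain is 29 − 24.36 = 4.64, and the fine must be at least 4.64 hours to wipe it out.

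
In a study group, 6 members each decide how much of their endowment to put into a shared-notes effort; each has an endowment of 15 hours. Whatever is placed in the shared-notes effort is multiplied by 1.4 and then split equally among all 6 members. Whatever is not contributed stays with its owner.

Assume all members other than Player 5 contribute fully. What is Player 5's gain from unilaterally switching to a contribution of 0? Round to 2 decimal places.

11.50 hours

Switching from a contribution of 15 to 0 lets Player 5 keep an extra 15 hours, but lowers the shared-notes effort by 15, which costs Player 5 their own share of that drop: 1.4/6 × 15 = 3.50.
Net gain = 15 − 3.50 = 11.50. The private return per contributed unit (0.2333) is below 1, so free-riding is indeed the best response regardless of what the others do.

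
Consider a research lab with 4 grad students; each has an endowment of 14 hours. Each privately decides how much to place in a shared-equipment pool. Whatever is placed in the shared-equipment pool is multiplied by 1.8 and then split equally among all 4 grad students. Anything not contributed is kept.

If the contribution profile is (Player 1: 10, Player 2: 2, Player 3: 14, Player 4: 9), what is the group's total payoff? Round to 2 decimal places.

Total contributed: 10 + 2 + 14 + 9 = 35; total kept: 4 × 14 − 35 = 21.
The shared-equipment pool pays out 1.8 × 35 = 63.00 in aggregate.
Group total = 21 + 63.00 = 84.00.

84.00 hours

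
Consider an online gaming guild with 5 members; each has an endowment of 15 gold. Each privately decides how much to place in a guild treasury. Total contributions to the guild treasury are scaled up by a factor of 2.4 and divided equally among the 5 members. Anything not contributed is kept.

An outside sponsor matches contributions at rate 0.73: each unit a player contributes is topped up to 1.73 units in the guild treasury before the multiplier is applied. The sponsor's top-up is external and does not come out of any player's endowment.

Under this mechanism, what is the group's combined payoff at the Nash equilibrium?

75.00 gold

With the mechanism, a contributed unit returns 2.4 × 1.73 / 5 = 0.8304 per unit of net cost — still below 1 — so contributing 0 remains dominant for every player.
Everyone keeps their endowment and the group total is 5 × 15 = 75.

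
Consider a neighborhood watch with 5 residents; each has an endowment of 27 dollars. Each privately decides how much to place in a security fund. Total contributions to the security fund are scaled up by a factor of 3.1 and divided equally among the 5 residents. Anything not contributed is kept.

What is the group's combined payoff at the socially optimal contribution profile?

418.50 dollars

Each contributed unit returns 3.100 to the group as a whole (0.6200 to each of 5 players), which exceeds 1, so the social optimum is full contribution: group total = 3.100 × 135 = 418.50.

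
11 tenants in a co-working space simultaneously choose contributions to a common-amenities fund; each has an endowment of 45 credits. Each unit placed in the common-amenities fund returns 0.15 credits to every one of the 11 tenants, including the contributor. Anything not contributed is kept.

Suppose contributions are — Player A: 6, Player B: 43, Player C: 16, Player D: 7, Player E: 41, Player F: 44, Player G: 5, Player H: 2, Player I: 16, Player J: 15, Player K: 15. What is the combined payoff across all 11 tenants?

631.50 credits

Total contributed: 6 + 43 + 16 + 7 + 41 + 44 + 5 + 2 + 16 + 15 + 15 = 210; total kept: 11 × 45 − 210 = 285.
The common-amenities fund pays out 0.15 × 11 × 210 = 346.50 in aggregate.
Group total = 285 + 346.50 = 631.50.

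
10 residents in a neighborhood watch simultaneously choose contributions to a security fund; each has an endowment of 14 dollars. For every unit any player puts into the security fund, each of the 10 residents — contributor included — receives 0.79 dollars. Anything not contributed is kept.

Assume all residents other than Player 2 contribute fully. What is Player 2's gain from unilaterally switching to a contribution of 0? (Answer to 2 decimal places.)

2.94 dollars

Switching from a contribution of 14 to 0 lets Player 2 keep an extra 14 dollars, but lowers the security fund by 14, which costs Player 2 their own share of that drop: 0.79 × 14 = 11.06.
Net gain = 14 − 11.06 = 2.94. The private return per contributed unit (0.79) is below 1, so free-riding is indeed the best response regardless of what the others do.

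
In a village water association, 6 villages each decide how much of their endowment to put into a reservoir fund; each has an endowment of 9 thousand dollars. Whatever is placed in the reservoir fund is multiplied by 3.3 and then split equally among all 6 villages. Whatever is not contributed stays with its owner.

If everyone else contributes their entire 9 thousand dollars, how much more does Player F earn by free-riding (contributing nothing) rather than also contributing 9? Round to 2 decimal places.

Switching from a contribution of 9 to 0 lets Player F keep an extra 9 thousand dollars, but lowers the reservoir fund by 9, which costs Player F their own share of that drop: 3.3/6 × 9 = 4.95.
Net gain = 9 − 4.95 = 4.05. The private return per contributed unit (0.5500) is below 1, so free-riding is indeed the best response regardless of what the others do.

4.05 thousand dollars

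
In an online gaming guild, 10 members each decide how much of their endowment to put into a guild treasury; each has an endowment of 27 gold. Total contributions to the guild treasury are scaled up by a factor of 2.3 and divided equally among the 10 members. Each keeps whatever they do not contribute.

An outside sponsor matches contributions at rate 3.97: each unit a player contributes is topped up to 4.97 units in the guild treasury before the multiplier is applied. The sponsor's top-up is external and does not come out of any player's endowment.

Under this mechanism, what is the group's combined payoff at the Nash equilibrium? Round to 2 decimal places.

3086.37 gold

The effective private return per unit is now 2.3 × 4.97 / 10 = 1.1431 > 1, so every player's dominant strategy flips to full contribution.
So the Nash equilibrium is full contribution by all 10; the group earns 2.3 × 4.97 × 270 = 3086.37.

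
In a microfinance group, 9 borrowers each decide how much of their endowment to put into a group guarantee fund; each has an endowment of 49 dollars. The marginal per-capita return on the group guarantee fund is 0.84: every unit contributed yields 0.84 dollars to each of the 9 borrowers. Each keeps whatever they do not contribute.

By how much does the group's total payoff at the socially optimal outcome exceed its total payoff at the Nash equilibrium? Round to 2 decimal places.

2892.96 dollars

The private return per contributed unit is 0.84 < 1, so contributing 0 is dominant for every player. At the Nash equilibrium everyone keeps their 49, and the group total is 9 × 49 = 441.
Each contributed unit returns 7.560 to the group as a whole (0.84 to each of 9 players), which exceeds 1, so the social optimum is full contribution: group total = 7.560 × 441 = 3333.96.
Efficiency loss = 3333.96 − 441 = 2892.96.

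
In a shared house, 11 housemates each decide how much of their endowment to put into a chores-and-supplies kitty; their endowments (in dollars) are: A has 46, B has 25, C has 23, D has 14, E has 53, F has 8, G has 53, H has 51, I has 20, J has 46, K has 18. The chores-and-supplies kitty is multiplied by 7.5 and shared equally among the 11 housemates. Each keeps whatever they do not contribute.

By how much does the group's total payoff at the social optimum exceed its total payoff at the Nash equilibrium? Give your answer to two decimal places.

2320.50 dollars

The private return per contributed unit is 7.5/11 = 0.6818 < 1 for every player regardless of endowment, so the Nash equilibrium is zero contribution and the group total is Σ E_j = 46 + 25 + 23 + 14 + 53 + 8 + 53 + 51 + 20 + 46 + 18 = 357.
Each contributed unit returns 7.500 to the group, so the social optimum is full contribution by everyone: group total = 7.500 × 357 = 2677.50.
Efficiency loss = (7.500 − 1) × 357 = 2320.50.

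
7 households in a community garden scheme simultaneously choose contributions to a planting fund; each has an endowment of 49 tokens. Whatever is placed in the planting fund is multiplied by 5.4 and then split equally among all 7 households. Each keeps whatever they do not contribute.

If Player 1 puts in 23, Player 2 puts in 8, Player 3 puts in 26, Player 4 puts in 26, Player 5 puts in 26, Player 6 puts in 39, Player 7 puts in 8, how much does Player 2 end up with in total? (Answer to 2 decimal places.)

161.34 tokens

Total contributed: 23 + 8 + 26 + 26 + 26 + 39 + 8 = 156.
Each receives 5.4 × 156 / 7 = 120.34 from the planting fund.
Player 2 keeps 49 − 8 = 41, so Player 2's payoff is 41 + 120.34 = 161.34.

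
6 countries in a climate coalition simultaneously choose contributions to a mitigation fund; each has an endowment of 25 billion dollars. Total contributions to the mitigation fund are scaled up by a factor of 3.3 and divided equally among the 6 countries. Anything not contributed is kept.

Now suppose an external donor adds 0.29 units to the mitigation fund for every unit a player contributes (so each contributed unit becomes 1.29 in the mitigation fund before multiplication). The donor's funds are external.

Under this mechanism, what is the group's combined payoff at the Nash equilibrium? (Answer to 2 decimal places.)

With the mechanism, a contributed unit returns 3.3 × 1.29 / 6 = 0.7095 per unit of net cost — still below 1 — so contributing 0 remains dominant for every player.
Everyone keeps their endowment and the group total is 6 × 25 = 150.

150.00 billion dollars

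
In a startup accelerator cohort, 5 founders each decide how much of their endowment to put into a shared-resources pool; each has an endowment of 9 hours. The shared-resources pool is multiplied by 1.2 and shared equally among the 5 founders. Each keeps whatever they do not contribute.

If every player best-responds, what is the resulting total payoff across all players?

Each contributed unit returns 1.2/5 = 0.2400 to its contributor — below 1 — so contributing 0 is dominant for every player. At the Nash equilibrium everyone keeps their 9, and the group total is 5 × 9 = 45.

45.00 hours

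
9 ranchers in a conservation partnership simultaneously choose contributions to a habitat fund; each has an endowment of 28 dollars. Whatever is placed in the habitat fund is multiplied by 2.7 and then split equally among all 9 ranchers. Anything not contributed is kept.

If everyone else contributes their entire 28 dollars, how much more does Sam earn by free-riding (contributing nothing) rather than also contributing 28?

19.60 dollars

Switching from a contribution of 28 to 0 lets Sam keep an extra 28 dollars, but lowers the habitat fund by 28, which costs Sam their own share of that drop: 2.7/9 × 28 = 8.40.
Net gain = 28 − 8.40 = 19.60. The private return per contributed unit (0.3000) is below 1, so free-riding is indeed the best response regardless of what the others do.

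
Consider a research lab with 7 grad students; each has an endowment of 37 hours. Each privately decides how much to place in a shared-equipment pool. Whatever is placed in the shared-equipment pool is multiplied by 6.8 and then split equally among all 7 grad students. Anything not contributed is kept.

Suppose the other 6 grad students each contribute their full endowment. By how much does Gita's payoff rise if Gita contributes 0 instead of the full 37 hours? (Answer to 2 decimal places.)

1.06 hours

Switching from a contribution of 37 to 0 lets Gita keep an extra 37 hours, but lowers the shared-equipment pool by 37, which costs Gita their own share of that drop: 6.8/7 × 37 = 35.94.
Net gain = 37 − 35.94 = 1.06. The private return per contributed unit (0.9714) is below 1, so free-riding is indeed the best response regardless of what the others do.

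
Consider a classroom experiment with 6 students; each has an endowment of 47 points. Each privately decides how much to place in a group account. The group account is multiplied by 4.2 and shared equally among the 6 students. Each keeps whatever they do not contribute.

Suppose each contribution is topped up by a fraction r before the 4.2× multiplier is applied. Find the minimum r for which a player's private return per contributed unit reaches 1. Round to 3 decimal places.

0.429

With matching at rate r, one contributed unit becomes (1 + r) in the group account and returns 4.2 × (1 + r) / 6 to the contributor.
Setting this equal to 1: 1 + r = 6/4.2 = 1.4286.
So the minimum matching rate is r = 1.4286 − 1 = 0.429.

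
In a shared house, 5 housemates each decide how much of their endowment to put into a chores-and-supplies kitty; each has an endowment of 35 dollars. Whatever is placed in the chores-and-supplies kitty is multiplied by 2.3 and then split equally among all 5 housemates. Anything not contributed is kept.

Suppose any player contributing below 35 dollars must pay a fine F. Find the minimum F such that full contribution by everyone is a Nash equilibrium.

18.90 dollars

Given the others contribute fully, the best deviation is to contribute 0 (any partial contribution still incurs the fine and gives up units whose private return 0.4600 is below 1).
Deviating from 35 to 0 saves 35 dollars but forfeits the deviator's share of the drop in the chores-and-supplies kitty: 2.3/5 × 35 = 16.10.
So the deviation gain is 35 − 16.10 = 18.90, and the fine must be at least 18.90 dollars to wipe it out.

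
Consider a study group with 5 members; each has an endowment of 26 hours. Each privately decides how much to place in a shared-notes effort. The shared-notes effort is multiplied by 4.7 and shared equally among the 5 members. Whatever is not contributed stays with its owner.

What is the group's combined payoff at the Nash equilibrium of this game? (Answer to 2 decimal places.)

130.00 hours

Each contributed unit returns 4.7/5 = 0.9400 to its contributor — below 1 — so contributing 0 is dominant for every player. At the Nash equilibrium everyone keeps their 26, and the group total is 5 × 26 = 130.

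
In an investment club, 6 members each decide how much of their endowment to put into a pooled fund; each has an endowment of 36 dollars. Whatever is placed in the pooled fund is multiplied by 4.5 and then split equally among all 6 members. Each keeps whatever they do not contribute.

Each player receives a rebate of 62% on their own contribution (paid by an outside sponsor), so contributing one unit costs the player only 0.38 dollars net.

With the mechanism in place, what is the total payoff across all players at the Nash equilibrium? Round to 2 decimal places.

Under the mechanism each unit contributed yields (4.5/6) / 0.38 = 1.9737 back to its contributor per unit of net cost, which exceeds 1, making full contribution the dominant choice for everyone.
So the Nash equilibrium is full contribution by all 6; the group earns 6 × (36 × 0.62 + 4.5 × 36) = 1105.92.

1105.92 dollars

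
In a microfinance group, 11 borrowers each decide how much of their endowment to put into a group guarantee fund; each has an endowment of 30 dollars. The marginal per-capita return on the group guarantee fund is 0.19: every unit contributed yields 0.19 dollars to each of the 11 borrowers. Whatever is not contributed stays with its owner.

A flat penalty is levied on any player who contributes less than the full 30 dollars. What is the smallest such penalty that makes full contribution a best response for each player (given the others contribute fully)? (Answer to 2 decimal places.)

24.30 dollars

Given the others contribute fully, the best deviation is to contribute 0 (any partial contribution still incurs the fine and gives up units whose private return 0.19 is below 1).
Deviating from 30 to 0 saves 30 dollars but forfeits the deviator's share of the drop in the group guarantee fund: 0.19 × 30 = 5.70.
So the deviation gain is 30 − 5.70 = 24.30, and the fine must be at least 24.30 dollars to wipe it out.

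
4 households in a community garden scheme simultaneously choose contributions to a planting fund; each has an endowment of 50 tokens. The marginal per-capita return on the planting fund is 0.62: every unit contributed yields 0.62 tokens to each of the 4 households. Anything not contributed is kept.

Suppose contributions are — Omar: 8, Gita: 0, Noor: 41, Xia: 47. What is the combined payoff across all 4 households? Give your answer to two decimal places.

Total contributed: 8 + 0 + 41 + 47 = 96; total kept: 4 × 50 − 96 = 104.
The planting fund pays out 0.62 × 4 × 96 = 238.08 in aggregate.
Group total = 104 + 238.08 = 342.08.

342.08 tokens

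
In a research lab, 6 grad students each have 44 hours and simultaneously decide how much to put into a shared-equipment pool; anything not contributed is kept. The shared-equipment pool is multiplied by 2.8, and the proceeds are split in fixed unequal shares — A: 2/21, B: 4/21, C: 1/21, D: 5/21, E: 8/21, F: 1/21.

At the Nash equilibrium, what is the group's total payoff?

For player j, contributing a unit is worthwhile iff 2.8 × (j's share) ≥ 1, i.e. iff j's share is at least 0.3571.
Only E (8/21) clears that bar, contributing 44; the remaining 5 contribute 0. Total contributed: 44.
The shared-equipment pool pays out 2.8 × 44 = 123.20 in total (split across the unequal shares, but the aggregate is all that matters for the group sum).
The 5 free-riders keep 44 each, adding 220. Group total = 220 + 123.20 = 343.20.

343.20 hours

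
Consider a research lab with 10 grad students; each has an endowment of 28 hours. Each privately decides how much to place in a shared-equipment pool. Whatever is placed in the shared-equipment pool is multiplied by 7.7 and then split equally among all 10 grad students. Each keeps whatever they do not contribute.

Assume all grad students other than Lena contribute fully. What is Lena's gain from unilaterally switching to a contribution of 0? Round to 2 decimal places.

Switching from a contribution of 28 to 0 lets Lena keep an extra 28 hours, but lowers the shared-equipment pool by 28, which costs Lena their own share of that drop: 7.7/10 × 28 = 21.56.
Net gain = 28 − 21.56 = 6.44. The private return per contributed unit (0.7700) is below 1, so free-riding is indeed the best response regardless of what the others do.

6.44 hours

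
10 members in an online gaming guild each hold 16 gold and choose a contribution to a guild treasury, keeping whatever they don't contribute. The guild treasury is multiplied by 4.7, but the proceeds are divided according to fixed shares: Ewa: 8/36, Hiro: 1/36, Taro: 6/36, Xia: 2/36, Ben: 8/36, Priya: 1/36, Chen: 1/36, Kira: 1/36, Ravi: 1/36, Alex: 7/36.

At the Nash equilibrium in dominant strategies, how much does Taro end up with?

41.07 gold

For player j, contributing a unit is worthwhile iff 4.7 × (j's share) ≥ 1, i.e. iff j's share is at least 0.2128.
Ewa and Ben clear that bar, contributing 16 each; the remaining 8 contribute 0. Total contributed: 32.
Taro keeps 16 and receives 4.7 × 32 × 6/36 = 25.07 from the guild treasury, for a payoff of 41.07.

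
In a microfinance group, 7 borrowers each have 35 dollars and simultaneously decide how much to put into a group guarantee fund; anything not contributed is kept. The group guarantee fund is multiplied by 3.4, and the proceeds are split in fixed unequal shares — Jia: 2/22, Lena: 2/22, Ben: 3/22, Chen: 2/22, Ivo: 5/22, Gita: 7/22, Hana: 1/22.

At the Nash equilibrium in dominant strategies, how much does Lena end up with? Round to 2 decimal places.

For player j, contributing a unit is worthwhile iff 3.4 × (j's share) ≥ 1, i.e. iff j's share is at least 0.2941.
The only share above 0.2941 is Gita's 7/22, contributing 35; the remaining 6 contribute 0. Total contributed: 35.
Lena keeps 35 and receives 3.4 × 35 × 2/22 = 10.82 from the group guarantee fund, for a payoff of 45.82.

45.82 dollars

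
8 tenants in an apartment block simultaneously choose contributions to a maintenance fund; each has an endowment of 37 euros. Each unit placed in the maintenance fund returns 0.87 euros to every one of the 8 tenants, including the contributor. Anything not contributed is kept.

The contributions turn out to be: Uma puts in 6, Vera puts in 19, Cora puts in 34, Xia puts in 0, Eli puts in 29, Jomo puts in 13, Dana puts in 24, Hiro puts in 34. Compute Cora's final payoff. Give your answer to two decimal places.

141.33 euros

Total contributed: 6 + 19 + 34 + 0 + 29 + 13 + 24 + 34 = 159.
Each receives 0.87 × 159 = 138.33 from the maintenance fund.
Cora keeps 37 − 34 = 3, so Cora's payoff is 3 + 138.33 = 141.33.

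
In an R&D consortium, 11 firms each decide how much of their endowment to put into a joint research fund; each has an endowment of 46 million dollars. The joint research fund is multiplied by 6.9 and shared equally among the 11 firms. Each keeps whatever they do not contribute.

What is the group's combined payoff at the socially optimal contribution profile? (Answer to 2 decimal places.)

3491.40 million dollars

Each contributed unit returns 6.900 to the group as a whole (0.6273 to each of 11 players), which exceeds 1, so the social optimum is full contribution: group total = 6.900 × 506 = 3491.40.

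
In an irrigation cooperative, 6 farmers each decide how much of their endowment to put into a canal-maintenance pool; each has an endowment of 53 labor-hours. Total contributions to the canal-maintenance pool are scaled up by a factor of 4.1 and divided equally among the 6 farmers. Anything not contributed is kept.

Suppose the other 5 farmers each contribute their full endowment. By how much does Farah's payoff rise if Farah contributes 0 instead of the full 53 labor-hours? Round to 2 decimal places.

16.78 labor-hours

Switching from a contribution of 53 to 0 lets Farah keep an extra 53 labor-hours, but lowers the canal-maintenance pool by 53, which costs Farah their own share of that drop: 4.1/6 × 53 = 36.22.
Net gain = 53 − 36.22 = 16.78. The private return per contributed unit (0.6833) is below 1, so free-riding is indeed the best response regardless of what the others do.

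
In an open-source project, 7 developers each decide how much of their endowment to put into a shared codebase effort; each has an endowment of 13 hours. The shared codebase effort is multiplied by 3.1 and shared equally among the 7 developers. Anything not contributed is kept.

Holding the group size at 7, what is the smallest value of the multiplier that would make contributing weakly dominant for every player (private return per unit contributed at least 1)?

A contributed unit returns (multiplier)/7 to its contributor.
This reaches 1 exactly when the multiplier is 7.

7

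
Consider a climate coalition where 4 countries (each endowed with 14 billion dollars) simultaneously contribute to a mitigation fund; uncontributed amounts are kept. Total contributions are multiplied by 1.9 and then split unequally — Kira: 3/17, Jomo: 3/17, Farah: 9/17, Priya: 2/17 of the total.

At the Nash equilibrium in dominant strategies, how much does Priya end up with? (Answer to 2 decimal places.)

Player j's private return per contributed unit is 1.9 × (j's share). Contributing is weakly dominant for j when that share is at least 1/1.9 = 0.5263, and contributing 0 is dominant otherwise.
Farah alone (share 9/17) is above the threshold, contributing 14; the remaining 3 contribute 0. Total contributed: 14.
Priya keeps 14 and receives 1.9 × 14 × 2/17 = 3.13 from the mitigation fund, for a payoff of 17.13.

17.13 billion dollars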